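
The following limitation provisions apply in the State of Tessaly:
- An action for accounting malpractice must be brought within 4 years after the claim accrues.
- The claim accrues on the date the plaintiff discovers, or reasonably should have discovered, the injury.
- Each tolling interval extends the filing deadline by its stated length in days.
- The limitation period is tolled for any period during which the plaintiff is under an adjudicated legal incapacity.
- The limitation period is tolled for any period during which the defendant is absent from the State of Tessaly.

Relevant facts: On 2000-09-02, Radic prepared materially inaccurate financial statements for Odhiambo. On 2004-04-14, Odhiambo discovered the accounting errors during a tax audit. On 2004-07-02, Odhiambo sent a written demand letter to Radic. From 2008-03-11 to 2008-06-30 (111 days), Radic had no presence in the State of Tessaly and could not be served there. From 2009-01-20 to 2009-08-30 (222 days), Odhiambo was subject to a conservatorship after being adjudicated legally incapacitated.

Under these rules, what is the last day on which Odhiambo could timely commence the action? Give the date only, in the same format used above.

2008-08-03

Accrual is tied to discovery, so the period began on 2004-04-14 rather than on 2000-09-02 when the act occurred.
The untolled deadline — 4 years after 2004-04-14 — is 2008-04-14.
The defendant's absence from the jurisdiction from 2008-03-11 to 2008-06-30 tolled the period for 111 days, extending the deadline to 2008-08-03.
The plaintiff's legal incapacity from 2009-01-20 to 2009-08-30 began after the period had already run on 2008-08-03, so it has no tolling effect.
Nothing else in the chronology tolls or restarts the period.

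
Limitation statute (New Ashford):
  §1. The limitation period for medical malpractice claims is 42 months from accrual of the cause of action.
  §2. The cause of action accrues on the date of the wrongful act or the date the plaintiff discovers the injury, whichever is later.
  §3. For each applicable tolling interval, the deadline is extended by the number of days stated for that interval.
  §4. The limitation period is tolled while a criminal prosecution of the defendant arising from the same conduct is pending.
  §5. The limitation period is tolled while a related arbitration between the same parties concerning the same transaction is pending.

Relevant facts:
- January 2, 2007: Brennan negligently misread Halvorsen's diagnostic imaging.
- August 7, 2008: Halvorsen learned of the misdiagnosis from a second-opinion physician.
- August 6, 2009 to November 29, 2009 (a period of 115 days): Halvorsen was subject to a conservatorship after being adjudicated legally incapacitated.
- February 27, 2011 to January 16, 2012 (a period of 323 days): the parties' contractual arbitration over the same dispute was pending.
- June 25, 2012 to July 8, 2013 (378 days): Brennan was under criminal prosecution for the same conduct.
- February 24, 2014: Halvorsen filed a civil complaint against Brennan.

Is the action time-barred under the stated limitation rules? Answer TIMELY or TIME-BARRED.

Taking the later of the act (January 2, 2007) and discovery (August 7, 2008), the claim accrued on August 7, 2008.
The untolled deadline — 42 months after August 7, 2008 — is February 7, 2012.
The pending related arbitration from February 27, 2011 to January 16, 2012 tolled the period for 323 days, extending the deadline to December 26, 2012.
The period was tolled for 378 days by the pending criminal prosecution (June 25, 2012 to July 8, 2013), pushing the deadline to January 8, 2014.
The plaintiff's legal incapacity from August 6, 2009 to November 29, 2009 does not toll the period, because no stated rule makes the plaintiff's incapacity a tolling event.
Filing on February 24, 2014 missed the January 8, 2014 deadline — the action is time-barred.

TIME-BARRED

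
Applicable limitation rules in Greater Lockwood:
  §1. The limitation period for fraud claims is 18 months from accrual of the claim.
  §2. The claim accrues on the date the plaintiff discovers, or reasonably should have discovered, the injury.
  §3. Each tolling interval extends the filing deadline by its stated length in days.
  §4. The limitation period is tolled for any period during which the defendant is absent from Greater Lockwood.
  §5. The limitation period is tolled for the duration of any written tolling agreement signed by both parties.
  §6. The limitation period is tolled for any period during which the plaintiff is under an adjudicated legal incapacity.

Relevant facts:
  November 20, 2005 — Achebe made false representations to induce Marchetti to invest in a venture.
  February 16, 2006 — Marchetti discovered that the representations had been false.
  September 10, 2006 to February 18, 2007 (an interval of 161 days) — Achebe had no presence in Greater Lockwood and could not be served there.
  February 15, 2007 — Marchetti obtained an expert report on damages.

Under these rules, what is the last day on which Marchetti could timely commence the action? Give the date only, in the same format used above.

Under the discovery rule, the claim accrued on February 16, 2006, when Marchetti discovered the injury — not on the November 20, 2005 date of the underlying act.
The untolled deadline — 18 months after February 16, 2006 — is August 16, 2007.
Because the defendant's absence from the jurisdiction ran from September 10, 2006 to February 18, 2007, the deadline is extended by 161 days to January 24, 2008.
Nothing else in the chronology tolls or restarts the period.

January 24, 2008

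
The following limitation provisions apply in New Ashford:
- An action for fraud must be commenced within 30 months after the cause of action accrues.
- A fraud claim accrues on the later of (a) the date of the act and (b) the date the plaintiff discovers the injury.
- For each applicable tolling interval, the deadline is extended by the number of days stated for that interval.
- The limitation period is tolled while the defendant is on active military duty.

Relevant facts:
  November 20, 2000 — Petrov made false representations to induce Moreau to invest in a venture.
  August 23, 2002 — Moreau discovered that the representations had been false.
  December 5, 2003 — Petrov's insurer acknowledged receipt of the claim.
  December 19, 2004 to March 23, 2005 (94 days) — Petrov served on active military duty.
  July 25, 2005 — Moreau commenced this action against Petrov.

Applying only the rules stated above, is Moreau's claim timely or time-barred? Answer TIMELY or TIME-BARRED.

TIME-BARRED

Because discovery on August 23, 2002 post-dates the November 20, 2000 act, accrual under the later-of rule falls on August 23, 2002.
30 months from August 23, 2002 is February 23, 2005.
Because the defendant's active military service ran from December 19, 2004 to March 23, 2005, the deadline is extended by 94 days to May 28, 2005.
Nothing else in the chronology tolls or restarts the period.
The July 25, 2005 filing falls after the May 28, 2005 deadline; the claim is time-barred.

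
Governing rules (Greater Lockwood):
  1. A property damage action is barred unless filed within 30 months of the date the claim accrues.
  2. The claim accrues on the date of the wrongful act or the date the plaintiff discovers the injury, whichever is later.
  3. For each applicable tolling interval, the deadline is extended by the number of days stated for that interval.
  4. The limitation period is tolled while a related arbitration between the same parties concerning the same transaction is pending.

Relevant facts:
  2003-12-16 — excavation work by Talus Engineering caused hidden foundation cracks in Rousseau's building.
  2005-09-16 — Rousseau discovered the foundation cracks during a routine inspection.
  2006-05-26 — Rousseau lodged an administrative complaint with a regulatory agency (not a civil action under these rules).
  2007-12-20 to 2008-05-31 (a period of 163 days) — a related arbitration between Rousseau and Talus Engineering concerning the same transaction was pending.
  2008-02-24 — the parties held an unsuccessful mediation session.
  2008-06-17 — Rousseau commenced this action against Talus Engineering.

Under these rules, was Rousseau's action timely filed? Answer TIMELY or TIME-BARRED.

TIMELY

The claim accrued on 2005-09-16 — the later of the 2003-12-16 act and the 2005-09-16 discovery.
The untolled deadline — 30 months after 2005-09-16 — is 2008-03-16.
The pending related arbitration from 2007-12-20 to 2008-05-31 tolled the period for 163 days, extending the deadline to 2008-08-26.
None of the other events listed affects the running of the period under the stated rules.
Rousseau filed on 2008-06-17, before the 2008-08-26 deadline, so the action is timely.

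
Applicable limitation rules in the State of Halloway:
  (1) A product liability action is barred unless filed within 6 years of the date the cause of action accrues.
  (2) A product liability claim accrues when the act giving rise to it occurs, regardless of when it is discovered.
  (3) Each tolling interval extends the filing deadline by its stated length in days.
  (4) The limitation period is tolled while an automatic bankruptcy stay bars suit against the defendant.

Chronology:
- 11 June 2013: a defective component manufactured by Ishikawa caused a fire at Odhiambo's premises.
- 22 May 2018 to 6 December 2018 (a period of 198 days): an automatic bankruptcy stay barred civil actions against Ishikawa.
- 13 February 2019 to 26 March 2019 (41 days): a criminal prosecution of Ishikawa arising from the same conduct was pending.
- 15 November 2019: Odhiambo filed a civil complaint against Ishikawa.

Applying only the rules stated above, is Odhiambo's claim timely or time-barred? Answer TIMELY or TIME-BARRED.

TIMELY

The cause of action accrued on 11 June 2013, the date of the act.
Adding the 6 years base period to 11 June 2013 gives a deadline of 11 June 2019, before any tolling.
The automatic bankruptcy stay from 22 May 2018 to 6 December 2018 tolled the period for 198 days, extending the deadline to 26 December 2019.
Although a criminal prosecution ran from 13 February 2019 to 26 March 2019, the stated rules do not make that a tolling event, so it is disregarded.
Filing on 15 November 2019 beat the 26 December 2019 deadline — the action is timely.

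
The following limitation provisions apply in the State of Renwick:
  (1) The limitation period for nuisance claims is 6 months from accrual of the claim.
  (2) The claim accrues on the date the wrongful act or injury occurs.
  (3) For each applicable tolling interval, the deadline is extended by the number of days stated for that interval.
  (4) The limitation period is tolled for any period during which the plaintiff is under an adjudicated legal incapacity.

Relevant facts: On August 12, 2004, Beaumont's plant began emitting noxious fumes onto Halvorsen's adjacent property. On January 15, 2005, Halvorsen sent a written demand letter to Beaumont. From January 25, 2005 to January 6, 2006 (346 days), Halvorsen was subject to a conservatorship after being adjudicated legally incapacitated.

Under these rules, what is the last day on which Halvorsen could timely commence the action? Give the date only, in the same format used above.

The claim accrued on August 12, 2004, the date of the act.
Adding the 6 months base period to August 12, 2004 gives a deadline of February 12, 2005, before any tolling.
The plaintiff's legal incapacity from January 25, 2005 to January 6, 2006 tolled the period for 346 days, extending the deadline to January 24, 2006.
The other events in the timeline have no effect on the limitation period under the stated rules.

January 24, 2006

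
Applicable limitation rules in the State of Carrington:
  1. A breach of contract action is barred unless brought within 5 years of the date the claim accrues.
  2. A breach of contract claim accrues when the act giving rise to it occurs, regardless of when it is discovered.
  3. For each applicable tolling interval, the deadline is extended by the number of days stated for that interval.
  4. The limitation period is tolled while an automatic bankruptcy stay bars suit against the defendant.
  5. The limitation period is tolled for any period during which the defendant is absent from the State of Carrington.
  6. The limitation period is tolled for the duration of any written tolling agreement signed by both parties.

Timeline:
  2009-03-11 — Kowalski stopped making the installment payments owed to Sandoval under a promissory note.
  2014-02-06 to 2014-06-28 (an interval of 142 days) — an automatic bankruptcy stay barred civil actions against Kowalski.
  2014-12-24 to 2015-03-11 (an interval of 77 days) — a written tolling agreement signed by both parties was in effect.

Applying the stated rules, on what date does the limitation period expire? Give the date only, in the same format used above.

2014-07-31

The claim accrued on 2009-03-11, the date of the act.
5 years from 2009-03-11 is 2014-03-11.
The period was tolled for 142 days by the automatic bankruptcy stay (2014-02-06 to 2014-06-28), pushing the deadline to 2014-07-31.
The written tolling agreement from 2014-12-24 to 2015-03-11 began after the period had already run on 2014-07-31, so it has no tolling effect.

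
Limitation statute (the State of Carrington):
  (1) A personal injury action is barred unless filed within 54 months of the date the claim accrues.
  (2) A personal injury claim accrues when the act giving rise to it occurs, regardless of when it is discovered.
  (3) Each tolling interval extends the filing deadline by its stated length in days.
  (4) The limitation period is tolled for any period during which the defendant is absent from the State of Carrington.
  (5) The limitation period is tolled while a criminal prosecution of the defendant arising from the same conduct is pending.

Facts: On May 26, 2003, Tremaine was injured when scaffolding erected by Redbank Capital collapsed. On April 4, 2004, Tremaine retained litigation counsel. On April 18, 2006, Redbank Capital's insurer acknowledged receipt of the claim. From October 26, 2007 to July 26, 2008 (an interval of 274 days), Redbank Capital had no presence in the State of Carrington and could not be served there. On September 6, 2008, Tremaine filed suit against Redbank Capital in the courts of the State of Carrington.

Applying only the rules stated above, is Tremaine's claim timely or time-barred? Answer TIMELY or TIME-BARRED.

The limitation period began to run on May 26, 2003.
The untolled deadline — 54 months after May 26, 2003 — is November 26, 2007.
Because the defendant's absence from the jurisdiction ran from October 26, 2007 to July 26, 2008, the deadline is extended by 274 days to August 26, 2008.
None of the other events listed affects the running of the period under the stated rules.
Tremaine filed on September 6, 2008, after the August 26, 2008 deadline, so the action is time-barred.

TIME-BARRED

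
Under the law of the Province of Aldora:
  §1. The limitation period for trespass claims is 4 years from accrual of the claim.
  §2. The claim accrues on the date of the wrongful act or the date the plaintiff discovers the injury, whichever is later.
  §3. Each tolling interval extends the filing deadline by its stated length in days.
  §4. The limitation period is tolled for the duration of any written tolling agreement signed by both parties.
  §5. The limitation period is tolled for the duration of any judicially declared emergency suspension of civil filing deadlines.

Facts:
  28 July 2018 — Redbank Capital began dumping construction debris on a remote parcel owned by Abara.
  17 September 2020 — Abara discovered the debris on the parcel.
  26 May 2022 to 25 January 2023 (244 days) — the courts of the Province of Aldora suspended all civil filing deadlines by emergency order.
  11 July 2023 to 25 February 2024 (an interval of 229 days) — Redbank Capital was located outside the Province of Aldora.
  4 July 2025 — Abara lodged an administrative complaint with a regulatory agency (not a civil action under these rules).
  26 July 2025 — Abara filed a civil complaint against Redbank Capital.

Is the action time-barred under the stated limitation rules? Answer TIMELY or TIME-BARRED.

TIME-BARRED

Because discovery on 17 September 2020 post-dates the 28 July 2018 act, accrual under the later-of rule falls on 17 September 2020.
4 years from 17 September 2020 is 17 September 2024.
Because the emergency suspension of filing deadlines ran from 26 May 2022 to 25 January 2023, the deadline is extended by 244 days to 19 May 2025.
No stated provision tolls the period for the defendant's absence, so the interval from 11 July 2023 to 25 February 2024 has no effect on the deadline.
The other events in the timeline have no effect on the limitation period under the stated rules.
Filing on 26 July 2025 missed the 19 May 2025 deadline — the action is time-barred.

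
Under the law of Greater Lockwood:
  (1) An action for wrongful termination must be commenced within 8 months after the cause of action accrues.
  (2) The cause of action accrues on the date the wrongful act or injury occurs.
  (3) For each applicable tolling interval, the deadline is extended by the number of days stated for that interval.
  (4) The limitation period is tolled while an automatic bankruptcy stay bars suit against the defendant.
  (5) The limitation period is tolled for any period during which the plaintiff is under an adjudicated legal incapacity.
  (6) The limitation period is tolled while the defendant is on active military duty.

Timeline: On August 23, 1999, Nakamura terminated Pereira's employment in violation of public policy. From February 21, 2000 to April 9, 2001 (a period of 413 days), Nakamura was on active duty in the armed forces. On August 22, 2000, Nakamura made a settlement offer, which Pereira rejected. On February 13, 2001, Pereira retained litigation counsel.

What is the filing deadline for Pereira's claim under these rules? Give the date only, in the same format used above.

June 10, 2001

The limitation period began to run on August 23, 1999.
8 months from August 23, 1999 is April 23, 2000.
Because the defendant's active military service ran from February 21, 2000 to April 9, 2001, the deadline is extended by 413 days to June 10, 2001.
Nothing else in the chronology tolls or restarts the period.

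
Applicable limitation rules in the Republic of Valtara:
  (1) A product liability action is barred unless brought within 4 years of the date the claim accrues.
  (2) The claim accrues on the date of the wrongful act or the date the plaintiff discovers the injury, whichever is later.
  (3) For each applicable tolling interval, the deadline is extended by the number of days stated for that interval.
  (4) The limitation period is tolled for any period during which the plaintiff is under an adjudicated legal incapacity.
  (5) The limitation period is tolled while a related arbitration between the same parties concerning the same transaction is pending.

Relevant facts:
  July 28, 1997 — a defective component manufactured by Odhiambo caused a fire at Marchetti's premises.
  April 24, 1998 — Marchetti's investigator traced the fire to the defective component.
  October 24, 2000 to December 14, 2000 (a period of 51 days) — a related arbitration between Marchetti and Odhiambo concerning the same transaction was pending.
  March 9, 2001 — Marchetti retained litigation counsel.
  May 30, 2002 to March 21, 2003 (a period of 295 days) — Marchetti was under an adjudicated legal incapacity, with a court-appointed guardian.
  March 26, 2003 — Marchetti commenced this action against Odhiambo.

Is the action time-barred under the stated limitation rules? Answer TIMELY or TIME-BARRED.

Because discovery on April 24, 1998 post-dates the July 28, 1997 act, accrual under the later-of rule falls on April 24, 1998.
The untolled deadline — 4 years after April 24, 1998 — is April 24, 2002.
The pending related arbitration from October 24, 2000 to December 14, 2000 tolled the period for 51 days, extending the deadline to June 14, 2002.
The period was tolled for 295 days by the plaintiff's legal incapacity (May 30, 2002 to March 21, 2003), pushing the deadline to April 5, 2003.
Nothing else in the chronology tolls or restarts the period.
Marchetti filed on March 26, 2003, before the April 5, 2003 deadline, so the action is timely.

TIMELY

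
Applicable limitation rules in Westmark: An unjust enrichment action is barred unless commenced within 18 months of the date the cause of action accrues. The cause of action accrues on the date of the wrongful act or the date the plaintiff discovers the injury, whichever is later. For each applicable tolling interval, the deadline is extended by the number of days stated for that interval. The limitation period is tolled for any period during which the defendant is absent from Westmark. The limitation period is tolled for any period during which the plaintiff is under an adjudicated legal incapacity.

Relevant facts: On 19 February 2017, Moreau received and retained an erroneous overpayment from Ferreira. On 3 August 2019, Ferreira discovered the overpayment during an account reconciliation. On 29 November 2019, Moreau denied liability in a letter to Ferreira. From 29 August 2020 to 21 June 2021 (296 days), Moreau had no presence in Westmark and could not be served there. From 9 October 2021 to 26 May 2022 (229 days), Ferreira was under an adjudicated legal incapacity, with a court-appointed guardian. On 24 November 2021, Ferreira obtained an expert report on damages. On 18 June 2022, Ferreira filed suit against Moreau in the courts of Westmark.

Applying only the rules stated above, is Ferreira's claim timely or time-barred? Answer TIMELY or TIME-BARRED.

Taking the later of the act (19 February 2017) and discovery (3 August 2019), the claim accrued on 3 August 2019.
Adding the 18 months base period to 3 August 2019 gives a deadline of 3 February 2021, before any tolling.
The defendant's absence from the jurisdiction from 29 August 2020 to 21 June 2021 tolled the period for 296 days, extending the deadline to 26 November 2021.
The plaintiff's legal incapacity from 9 October 2021 to 26 May 2022 tolled the period for 229 days, extending the deadline to 13 July 2022.
None of the other events listed affects the running of the period under the stated rules.
Filing on 18 June 2022 beat the 13 July 2022 deadline — the action is timely.

TIMELY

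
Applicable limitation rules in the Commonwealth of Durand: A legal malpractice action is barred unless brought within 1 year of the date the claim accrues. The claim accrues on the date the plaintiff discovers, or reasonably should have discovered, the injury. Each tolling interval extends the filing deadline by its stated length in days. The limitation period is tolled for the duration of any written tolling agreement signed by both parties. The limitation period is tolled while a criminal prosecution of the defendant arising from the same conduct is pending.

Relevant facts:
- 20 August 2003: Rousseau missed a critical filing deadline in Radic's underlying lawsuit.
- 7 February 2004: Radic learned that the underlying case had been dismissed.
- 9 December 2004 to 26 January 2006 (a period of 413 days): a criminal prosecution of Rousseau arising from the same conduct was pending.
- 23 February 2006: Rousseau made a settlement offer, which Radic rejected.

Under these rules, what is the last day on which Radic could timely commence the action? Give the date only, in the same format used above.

27 March 2006

Accrual is tied to discovery, so the period began on 7 February 2004 rather than on 20 August 2003 when the act occurred.
Adding the 1 year base period to 7 February 2004 gives a deadline of 7 February 2005, before any tolling.
Because the pending criminal prosecution ran from 9 December 2004 to 26 January 2006, the deadline is extended by 413 days to 27 March 2006.
Nothing else in the chronology tolls or restarts the period.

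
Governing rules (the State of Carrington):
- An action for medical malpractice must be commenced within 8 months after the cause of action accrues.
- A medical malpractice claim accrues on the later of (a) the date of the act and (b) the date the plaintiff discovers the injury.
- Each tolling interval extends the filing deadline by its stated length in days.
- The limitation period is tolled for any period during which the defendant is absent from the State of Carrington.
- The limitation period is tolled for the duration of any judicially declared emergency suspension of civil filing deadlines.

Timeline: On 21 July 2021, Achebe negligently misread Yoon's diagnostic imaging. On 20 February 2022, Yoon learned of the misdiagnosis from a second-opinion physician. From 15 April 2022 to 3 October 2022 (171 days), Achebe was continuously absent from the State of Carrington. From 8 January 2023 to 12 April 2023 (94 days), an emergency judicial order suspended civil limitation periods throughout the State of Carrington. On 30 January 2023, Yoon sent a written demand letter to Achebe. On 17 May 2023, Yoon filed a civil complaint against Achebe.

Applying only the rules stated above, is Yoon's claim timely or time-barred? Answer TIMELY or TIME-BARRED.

TIMELY

Because discovery on 20 February 2022 post-dates the 21 July 2021 act, accrual under the later-of rule falls on 20 February 2022.
The untolled deadline — 8 months after 20 February 2022 — is 20 October 2022.
The period was tolled for 171 days by the defendant's absence from the jurisdiction (15 April 2022 to 3 October 2022), pushing the deadline to 9 April 2023.
The period was tolled for 94 days by the emergency suspension of filing deadlines (8 January 2023 to 12 April 2023), pushing the deadline to 12 July 2023.
The other events in the timeline have no effect on the limitation period under the stated rules.
The 17 May 2023 filing precedes the 12 July 2023 deadline; the claim is timely.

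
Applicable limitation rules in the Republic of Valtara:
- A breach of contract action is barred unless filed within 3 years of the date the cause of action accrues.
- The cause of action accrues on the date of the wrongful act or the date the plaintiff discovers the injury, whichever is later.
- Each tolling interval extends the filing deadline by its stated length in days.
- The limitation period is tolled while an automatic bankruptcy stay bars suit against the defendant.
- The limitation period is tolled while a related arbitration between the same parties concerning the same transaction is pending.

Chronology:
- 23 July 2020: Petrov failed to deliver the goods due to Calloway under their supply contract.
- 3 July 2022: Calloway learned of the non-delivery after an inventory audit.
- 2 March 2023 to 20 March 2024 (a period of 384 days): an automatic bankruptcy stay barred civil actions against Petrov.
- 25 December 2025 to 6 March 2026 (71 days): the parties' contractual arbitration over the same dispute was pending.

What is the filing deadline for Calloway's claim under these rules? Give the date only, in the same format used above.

Because discovery on 3 July 2022 post-dates the 23 July 2020 act, accrual under the later-of rule falls on 3 July 2022.
Adding the 3 years base period to 3 July 2022 gives a deadline of 3 July 2025, before any tolling.
The automatic bankruptcy stay from 2 March 2023 to 20 March 2024 tolled the period for 384 days, extending the deadline to 22 July 2026.
The period was tolled for 71 days by the pending related arbitration (25 December 2025 to 6 March 2026), pushing the deadline to 1 October 2026.

1 October 2026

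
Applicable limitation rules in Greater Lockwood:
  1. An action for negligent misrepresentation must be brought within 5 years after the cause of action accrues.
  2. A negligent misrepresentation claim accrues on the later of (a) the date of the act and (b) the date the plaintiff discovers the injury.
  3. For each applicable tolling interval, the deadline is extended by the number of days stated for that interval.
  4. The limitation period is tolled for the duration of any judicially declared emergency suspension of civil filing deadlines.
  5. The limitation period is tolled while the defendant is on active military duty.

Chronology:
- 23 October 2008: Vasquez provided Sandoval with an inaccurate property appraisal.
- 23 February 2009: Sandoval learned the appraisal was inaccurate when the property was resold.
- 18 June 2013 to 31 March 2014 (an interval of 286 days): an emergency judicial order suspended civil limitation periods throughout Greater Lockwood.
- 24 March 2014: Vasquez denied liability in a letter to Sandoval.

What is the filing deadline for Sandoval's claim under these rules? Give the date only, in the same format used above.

Because discovery on 23 February 2009 post-dates the 23 October 2008 act, accrual under the later-of rule falls on 23 February 2009.
Adding the 5 years base period to 23 February 2009 gives a deadline of 23 February 2014, before any tolling.
Because the emergency suspension of filing deadlines ran from 18 June 2013 to 31 March 2014, the deadline is extended by 286 days to 6 December 2014.
Nothing else in the chronology tolls or restarts the period.

6 December 2014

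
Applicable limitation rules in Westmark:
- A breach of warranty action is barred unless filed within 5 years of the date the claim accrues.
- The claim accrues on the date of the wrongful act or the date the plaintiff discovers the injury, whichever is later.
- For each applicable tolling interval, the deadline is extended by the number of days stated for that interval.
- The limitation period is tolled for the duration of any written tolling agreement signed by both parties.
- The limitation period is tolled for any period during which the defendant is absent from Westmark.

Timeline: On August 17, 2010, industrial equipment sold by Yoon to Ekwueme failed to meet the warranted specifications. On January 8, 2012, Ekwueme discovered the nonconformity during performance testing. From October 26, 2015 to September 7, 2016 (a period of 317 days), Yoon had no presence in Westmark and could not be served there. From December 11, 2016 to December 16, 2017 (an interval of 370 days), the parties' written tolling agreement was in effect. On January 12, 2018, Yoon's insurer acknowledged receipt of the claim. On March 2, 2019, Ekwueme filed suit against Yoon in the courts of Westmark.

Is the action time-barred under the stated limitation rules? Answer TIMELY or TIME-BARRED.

TIME-BARRED

Taking the later of the act (August 17, 2010) and discovery (January 8, 2012), the claim accrued on January 8, 2012.
The untolled deadline — 5 years after January 8, 2012 — is January 8, 2017.
The period was tolled for 317 days by the defendant's absence from the jurisdiction (October 26, 2015 to September 7, 2016), pushing the deadline to November 21, 2017.
The period was tolled for 370 days by the written tolling agreement (December 11, 2016 to December 16, 2017), pushing the deadline to November 26, 2018.
None of the other events listed affects the running of the period under the stated rules.
Filing on March 2, 2019 missed the November 26, 2018 deadline — the action is time-barred.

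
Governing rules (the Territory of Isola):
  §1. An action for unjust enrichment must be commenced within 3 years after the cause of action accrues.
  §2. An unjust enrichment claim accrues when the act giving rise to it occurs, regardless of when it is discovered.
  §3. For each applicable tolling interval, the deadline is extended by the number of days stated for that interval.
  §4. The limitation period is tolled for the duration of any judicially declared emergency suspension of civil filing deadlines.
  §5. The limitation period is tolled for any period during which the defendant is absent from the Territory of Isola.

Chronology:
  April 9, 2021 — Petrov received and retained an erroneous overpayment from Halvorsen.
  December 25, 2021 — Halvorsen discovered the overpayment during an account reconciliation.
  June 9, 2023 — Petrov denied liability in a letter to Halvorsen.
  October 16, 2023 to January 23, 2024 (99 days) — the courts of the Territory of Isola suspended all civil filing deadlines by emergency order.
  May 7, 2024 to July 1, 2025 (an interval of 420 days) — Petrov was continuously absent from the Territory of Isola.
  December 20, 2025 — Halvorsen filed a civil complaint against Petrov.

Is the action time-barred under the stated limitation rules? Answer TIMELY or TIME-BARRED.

Because the rule ties accrual to occurrence, the claim accrued on April 9, 2021, not on the December 25, 2021 discovery date.
Adding the 3 years base period to April 9, 2021 gives a deadline of April 9, 2024, before any tolling.
The period was tolled for 99 days by the emergency suspension of filing deadlines (October 16, 2023 to January 23, 2024), pushing the deadline to July 17, 2024.
The period was tolled for 420 days by the defendant's absence from the jurisdiction (May 7, 2024 to July 1, 2025), pushing the deadline to September 10, 2025.
None of the other events listed affects the running of the period under the stated rules.
Filing on December 20, 2025 missed the September 10, 2025 deadline — the action is time-barred.

TIME-BARRED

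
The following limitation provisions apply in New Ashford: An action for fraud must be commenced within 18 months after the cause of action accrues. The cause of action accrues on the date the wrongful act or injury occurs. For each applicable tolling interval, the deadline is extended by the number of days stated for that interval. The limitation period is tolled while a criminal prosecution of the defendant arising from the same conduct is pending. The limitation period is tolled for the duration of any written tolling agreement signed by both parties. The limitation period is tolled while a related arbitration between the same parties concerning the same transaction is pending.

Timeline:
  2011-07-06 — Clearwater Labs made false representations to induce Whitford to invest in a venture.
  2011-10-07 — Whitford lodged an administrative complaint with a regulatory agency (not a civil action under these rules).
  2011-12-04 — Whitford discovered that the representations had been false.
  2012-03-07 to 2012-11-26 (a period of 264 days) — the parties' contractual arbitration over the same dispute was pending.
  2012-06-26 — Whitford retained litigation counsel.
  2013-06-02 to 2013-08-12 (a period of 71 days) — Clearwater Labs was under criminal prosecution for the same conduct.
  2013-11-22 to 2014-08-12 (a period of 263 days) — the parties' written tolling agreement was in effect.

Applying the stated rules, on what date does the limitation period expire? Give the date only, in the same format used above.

2014-08-27

Because the rule ties accrual to occurrence, the claim accrued on 2011-07-06, not on the 2011-12-04 discovery date.
Adding the 18 months base period to 2011-07-06 gives a deadline of 2013-01-06, before any tolling.
The period was tolled for 264 days by the pending related arbitration (2012-03-07 to 2012-11-26), pushing the deadline to 2013-09-27.
The pending criminal prosecution from 2013-06-02 to 2013-08-12 tolled the period for 71 days, extending the deadline to 2013-12-07.
The written tolling agreement from 2013-11-22 to 2014-08-12 tolled the period for 263 days, extending the deadline to 2014-08-27.
Nothing else in the chronology tolls or restarts the period.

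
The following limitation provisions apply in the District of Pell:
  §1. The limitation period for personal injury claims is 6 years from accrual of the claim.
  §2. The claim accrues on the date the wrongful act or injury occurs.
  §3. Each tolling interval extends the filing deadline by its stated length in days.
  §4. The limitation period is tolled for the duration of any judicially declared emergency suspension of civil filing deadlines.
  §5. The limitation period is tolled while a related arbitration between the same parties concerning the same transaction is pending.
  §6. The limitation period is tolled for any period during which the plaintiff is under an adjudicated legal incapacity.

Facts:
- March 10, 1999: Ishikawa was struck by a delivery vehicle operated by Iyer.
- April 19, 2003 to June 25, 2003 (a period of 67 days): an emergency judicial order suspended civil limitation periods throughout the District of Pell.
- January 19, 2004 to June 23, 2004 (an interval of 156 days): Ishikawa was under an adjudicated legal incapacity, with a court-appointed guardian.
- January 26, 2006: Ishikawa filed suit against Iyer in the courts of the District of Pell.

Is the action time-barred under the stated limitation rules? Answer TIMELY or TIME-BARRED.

The claim accrued on March 10, 1999, the date of the act.
6 years from March 10, 1999 is March 10, 2005.
The period was tolled for 67 days by the emergency suspension of filing deadlines (April 19, 2003 to June 25, 2003), pushing the deadline to May 16, 2005.
The plaintiff's legal incapacity from January 19, 2004 to June 23, 2004 tolled the period for 156 days, extending the deadline to October 19, 2005.
Filing on January 26, 2006 missed the October 19, 2005 deadline — the action is time-barred.

TIME-BARRED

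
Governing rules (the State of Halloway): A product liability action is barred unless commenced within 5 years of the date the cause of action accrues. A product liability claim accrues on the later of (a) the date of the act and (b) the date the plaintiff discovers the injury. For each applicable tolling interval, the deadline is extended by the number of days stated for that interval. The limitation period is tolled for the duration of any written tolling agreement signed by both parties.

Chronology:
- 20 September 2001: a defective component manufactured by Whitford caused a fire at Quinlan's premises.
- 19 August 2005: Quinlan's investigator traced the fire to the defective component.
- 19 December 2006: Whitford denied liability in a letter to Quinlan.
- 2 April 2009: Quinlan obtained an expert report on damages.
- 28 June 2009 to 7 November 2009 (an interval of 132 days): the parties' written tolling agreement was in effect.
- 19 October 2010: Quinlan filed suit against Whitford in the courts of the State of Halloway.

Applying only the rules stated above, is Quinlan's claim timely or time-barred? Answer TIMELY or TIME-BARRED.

Because discovery on 19 August 2005 post-dates the 20 September 2001 act, accrual under the later-of rule falls on 19 August 2005.
5 years from 19 August 2005 is 19 August 2010.
Because the written tolling agreement ran from 28 June 2009 to 7 November 2009, the deadline is extended by 132 days to 29 December 2010.
The other events in the timeline have no effect on the limitation period under the stated rules.
The 19 October 2010 filing precedes the 29 December 2010 deadline; the claim is timely.

TIMELY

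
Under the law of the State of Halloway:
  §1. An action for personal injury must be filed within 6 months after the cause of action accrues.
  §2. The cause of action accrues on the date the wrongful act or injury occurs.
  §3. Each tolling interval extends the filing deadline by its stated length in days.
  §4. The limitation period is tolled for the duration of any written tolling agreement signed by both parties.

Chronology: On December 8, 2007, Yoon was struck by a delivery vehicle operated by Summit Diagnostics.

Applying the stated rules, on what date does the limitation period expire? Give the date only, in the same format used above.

The cause of action accrued on December 8, 2007, the date of the act.
6 months from December 8, 2007 is June 8, 2008.

June 8, 2008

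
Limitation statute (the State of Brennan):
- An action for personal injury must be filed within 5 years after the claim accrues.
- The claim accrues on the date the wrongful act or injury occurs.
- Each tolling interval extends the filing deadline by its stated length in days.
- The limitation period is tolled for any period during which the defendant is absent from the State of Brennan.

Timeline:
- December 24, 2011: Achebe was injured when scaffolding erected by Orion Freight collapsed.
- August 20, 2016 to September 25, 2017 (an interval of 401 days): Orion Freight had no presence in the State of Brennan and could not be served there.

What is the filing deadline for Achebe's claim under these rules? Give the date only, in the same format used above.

The claim accrued on December 24, 2011, the date of the act.
Adding the 5 years base period to December 24, 2011 gives a deadline of December 24, 2016, before any tolling.
The period was tolled for 401 days by the defendant's absence from the jurisdiction (August 20, 2016 to September 25, 2017), pushing the deadline to January 29, 2018.

January 29, 2018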